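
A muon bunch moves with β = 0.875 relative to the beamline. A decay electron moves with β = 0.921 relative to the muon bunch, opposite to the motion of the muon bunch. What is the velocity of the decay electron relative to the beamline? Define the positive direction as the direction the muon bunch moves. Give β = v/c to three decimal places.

With v = 0.875 and u' = -0.921 (in units of c),
u = (u' + v)/(1 + u'v/c²):
u = (-0.921 + 0.875) / (1 + (-0.921)·0.875) = -0.0460/0.1941 = -0.2370

β = -0.237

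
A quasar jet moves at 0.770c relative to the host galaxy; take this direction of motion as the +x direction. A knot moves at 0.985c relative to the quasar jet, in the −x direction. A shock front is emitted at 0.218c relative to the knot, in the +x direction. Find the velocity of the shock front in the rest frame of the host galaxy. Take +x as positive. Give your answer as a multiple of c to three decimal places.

Apply u = (u' + v)/(1 + u'v/c²) successively, working outward toward the host galaxy.
Start: velocity of the quasar jet relative to the host galaxy = 0.7700c.
Compose with the knot (u' = -0.985 in the quasar jet frame): u_1 = (-0.985 + 0.770) / (1 + (-0.985)·0.770) = -0.2150/0.2415 = -0.8901.
Compose with the shock front (u' = 0.218 in the knot frame): u_2 = (0.218 + (-0.890)) / (1 + 0.218·(-0.890)) = -0.6721/0.8060 = -0.8339.

-0.834c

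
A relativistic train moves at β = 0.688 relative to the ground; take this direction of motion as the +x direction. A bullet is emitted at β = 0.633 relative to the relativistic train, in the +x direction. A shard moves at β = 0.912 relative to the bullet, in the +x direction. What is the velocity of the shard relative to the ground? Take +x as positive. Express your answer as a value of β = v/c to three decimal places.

Apply u = (u' + v)/(1 + u'v/c²) successively, working outward toward the ground.
Start: velocity of the relativistic train relative to the ground = 0.6880c.
Compose with the bullet (u' = 0.633 in the relativistic train frame): u_1 = (0.633 + 0.688) / (1 + 0.633·0.688) = 1.3210/1.4355 = 0.9202.
Compose with the shard (u' = 0.912 in the bullet frame): u_2 = (0.912 + 0.920) / (1 + 0.912·0.920) = 1.8322/1.8393 = 0.9962.

β = 0.996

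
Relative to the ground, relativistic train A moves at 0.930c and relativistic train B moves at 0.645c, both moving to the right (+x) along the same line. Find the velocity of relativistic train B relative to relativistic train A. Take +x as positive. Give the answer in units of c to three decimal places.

-0.712c

β_A = 0.930, β_B = 0.645.
Transform to A's frame with the inverse velocity-addition law: u' = (u − v)/(1 − uv/c²), taking u = β_B and v = β_A.
u' = (0.645 − 0.930) / (1 − (0.930)(0.645)) = -0.2850/0.4002 = -0.7122.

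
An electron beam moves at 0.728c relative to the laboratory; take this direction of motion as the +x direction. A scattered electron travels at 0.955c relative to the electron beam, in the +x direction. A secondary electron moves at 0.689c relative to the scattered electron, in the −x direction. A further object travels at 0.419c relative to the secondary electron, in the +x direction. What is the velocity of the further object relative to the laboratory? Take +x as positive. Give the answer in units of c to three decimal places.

+0.984c

Apply u = (u' + v)/(1 + u'v/c²) successively, working outward toward the laboratory.
Start: velocity of the electron beam relative to the laboratory = 0.7280c.
Compose with the scattered electron (u' = 0.955 in the electron beam frame): u_1 = (0.955 + 0.728) / (1 + 0.955·0.728) = 1.6830/1.6952 = 0.9928.
Compose with the secondary electron (u' = -0.689 in the scattered electron frame): u_2 = (-0.689 + 0.993) / (1 + (-0.689)·0.993) = 0.3038/0.3160 = 0.9614.
Compose with the further object (u' = 0.419 in the secondary electron frame): u_3 = (0.419 + 0.961) / (1 + 0.419·0.961) = 1.3804/1.4028 = 0.9840.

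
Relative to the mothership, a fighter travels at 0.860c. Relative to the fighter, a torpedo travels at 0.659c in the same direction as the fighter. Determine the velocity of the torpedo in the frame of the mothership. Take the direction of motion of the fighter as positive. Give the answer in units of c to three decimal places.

0.970c

With v = 0.860 and u' = 0.659 (in units of c),
u = (u' + v)/(1 + u'v/c²):
u = (0.659 + 0.860) / (1 + 0.659·0.860) = 1.5190/1.5667 = 0.9695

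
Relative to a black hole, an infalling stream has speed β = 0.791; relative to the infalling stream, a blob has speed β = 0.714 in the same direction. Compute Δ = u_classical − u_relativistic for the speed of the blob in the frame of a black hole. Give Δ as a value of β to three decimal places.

Δ = 0.543

Galilean: u_cl = 0.714 + 0.791 = 1.5050.
Relativistic: u_rel = (0.714 + 0.791) / (1 + 0.714·0.791) = 1.5050/1.5648 = 0.9618.
Δ = 1.5050 − 0.9618 = 0.5432.
(The classical prediction exceeds c; the relativistic result does not.)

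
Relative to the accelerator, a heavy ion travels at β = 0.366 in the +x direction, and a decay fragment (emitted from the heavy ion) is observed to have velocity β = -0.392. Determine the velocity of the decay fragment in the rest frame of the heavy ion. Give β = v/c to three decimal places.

β = -0.663

Invert the composition law: u' = (u − v)/(1 − uv/c²).
u' = (-0.392 − 0.366) / (1 − (-0.392)(0.366)) = -0.7580/1.1435 = -0.6629.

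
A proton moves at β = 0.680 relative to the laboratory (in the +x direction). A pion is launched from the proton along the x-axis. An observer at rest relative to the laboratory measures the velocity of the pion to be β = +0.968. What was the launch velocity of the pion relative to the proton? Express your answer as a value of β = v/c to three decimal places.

Invert the composition law: u' = (u − v)/(1 − uv/c²).
u' = (0.968 − 0.680) / (1 − (0.968)(0.680)) = 0.2880/0.3418 = 0.8427.

β = +0.843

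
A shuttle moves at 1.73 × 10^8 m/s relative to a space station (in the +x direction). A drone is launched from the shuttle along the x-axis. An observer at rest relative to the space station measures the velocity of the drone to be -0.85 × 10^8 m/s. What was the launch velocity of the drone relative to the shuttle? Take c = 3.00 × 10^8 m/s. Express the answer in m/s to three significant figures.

v = 0.577c, u = -0.283c.
Invert the composition law: u' = (u − v)/(1 − uv/c²).
u' = (-0.283 − 0.577) / (1 − (-0.283)(0.577)) = -0.8600/1.1634 = -0.7392.
u' = -0.7392 × 3.00 × 10^8 m/s.

-2.22 × 10^8 m/s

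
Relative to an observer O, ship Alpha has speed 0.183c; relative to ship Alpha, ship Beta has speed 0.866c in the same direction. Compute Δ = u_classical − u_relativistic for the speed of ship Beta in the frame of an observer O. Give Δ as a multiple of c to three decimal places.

Galilean: u_cl = 0.866 + 0.183 = 1.0490.
Relativistic: u_rel = (0.866 + 0.183) / (1 + 0.866·0.183) = 1.0490/1.1585 = 0.9055.
Δ = 1.0490 − 0.9055 = 0.1435.
(The classical prediction exceeds c; the relativistic result does not.)

Δ = 0.144c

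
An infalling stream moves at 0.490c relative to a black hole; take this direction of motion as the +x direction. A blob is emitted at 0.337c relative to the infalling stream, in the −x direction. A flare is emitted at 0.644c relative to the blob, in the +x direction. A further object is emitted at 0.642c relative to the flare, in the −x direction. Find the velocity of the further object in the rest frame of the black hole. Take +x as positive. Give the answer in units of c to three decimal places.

Apply u = (u' + v)/(1 + u'v/c²) successively, working outward toward the black hole.
Start: velocity of the infalling stream relative to the black hole = 0.4900c.
Compose with the blob (u' = -0.337 in the infalling stream frame): u_1 = (-0.337 + 0.490) / (1 + (-0.337)·0.490) = 0.1530/0.8349 = 0.1833.
Compose with the flare (u' = 0.644 in the blob frame): u_2 = (0.644 + 0.183) / (1 + 0.644·0.183) = 0.8273/1.1180 = 0.7399.
Compose with the further object (u' = -0.642 in the flare frame): u_3 = (-0.642 + 0.740) / (1 + (-0.642)·0.740) = 0.0979/0.5250 = 0.1866.

+0.187c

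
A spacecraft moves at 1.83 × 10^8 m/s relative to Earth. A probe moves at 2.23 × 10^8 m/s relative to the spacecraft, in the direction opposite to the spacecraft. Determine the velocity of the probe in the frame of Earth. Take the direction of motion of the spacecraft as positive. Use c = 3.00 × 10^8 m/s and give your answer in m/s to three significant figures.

-7.32 × 10^7 m/s

In units of c (dividing by 3.00 × 10^8 m/s): v = 0.610, u' = -0.743.
u = (u' + v)/(1 + u'v/c²):
u = (-0.743 + 0.610) / (1 + (-0.743)·0.610) = -0.1333/0.5466 = -0.2439
Converting back: u = -0.2439 × 3.00 × 10^8 m/s.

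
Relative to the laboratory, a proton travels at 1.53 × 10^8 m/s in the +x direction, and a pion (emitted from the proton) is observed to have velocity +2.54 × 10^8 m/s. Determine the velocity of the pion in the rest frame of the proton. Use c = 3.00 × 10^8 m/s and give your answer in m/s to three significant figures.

+1.78 × 10^8 m/s

v = 0.510c, u = 0.847c.
Invert the composition law: u' = (u − v)/(1 − uv/c²).
u' = (0.847 − 0.510) / (1 − (0.847)(0.510)) = 0.3367/0.5682 = 0.5925.
u' = 0.5925 × 3.00 × 10^8 m/s.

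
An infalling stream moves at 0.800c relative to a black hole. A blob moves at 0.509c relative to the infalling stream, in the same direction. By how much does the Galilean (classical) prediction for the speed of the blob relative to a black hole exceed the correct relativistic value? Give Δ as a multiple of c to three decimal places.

Galilean: u_cl = 0.509 + 0.800 = 1.3090.
Relativistic: u_rel = (0.509 + 0.800) / (1 + 0.509·0.800) = 1.3090/1.4072 = 0.9302.
Δ = 1.3090 − 0.9302 = 0.3788.
(The classical prediction exceeds c; the relativistic result does not.)

Δ = 0.379c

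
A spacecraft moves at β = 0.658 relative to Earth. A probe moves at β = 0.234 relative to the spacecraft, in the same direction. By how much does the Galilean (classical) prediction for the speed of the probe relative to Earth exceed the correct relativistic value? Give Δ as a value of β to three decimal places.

Δ = 0.119

Galilean: u_cl = 0.234 + 0.658 = 0.8920.
Relativistic: u_rel = (0.234 + 0.658) / (1 + 0.234·0.658) = 0.8920/1.1540 = 0.7730.
Δ = 0.8920 − 0.7730 = 0.1190.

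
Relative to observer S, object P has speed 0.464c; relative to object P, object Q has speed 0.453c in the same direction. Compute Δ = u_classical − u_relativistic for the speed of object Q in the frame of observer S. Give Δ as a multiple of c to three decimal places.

Galilean: u_cl = 0.453 + 0.464 = 0.9170.
Relativistic: u_rel = (0.453 + 0.464) / (1 + 0.453·0.464) = 0.9170/1.2102 = 0.7577.
Δ = 0.9170 − 0.7577 = 0.1593.

Δ = 0.159c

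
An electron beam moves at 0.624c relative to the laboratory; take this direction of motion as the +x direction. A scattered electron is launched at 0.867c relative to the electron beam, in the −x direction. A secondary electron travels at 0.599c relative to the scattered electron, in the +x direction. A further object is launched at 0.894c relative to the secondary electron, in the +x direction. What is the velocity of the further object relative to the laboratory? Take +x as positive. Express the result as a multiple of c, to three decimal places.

+0.913c

Apply u = (u' + v)/(1 + u'v/c²) successively, working outward toward the laboratory.
Start: velocity of the electron beam relative to the laboratory = 0.6240c.
Compose with the scattered electron (u' = -0.867 in the electron beam frame): u_1 = (-0.867 + 0.624) / (1 + (-0.867)·0.624) = -0.2430/0.4590 = -0.5294.
Compose with the secondary electron (u' = 0.599 in the scattered electron frame): u_2 = (0.599 + (-0.529)) / (1 + 0.599·(-0.529)) = 0.0696/0.6829 = 0.1019.
Compose with the further object (u' = 0.894 in the secondary electron frame): u_3 = (0.894 + 0.102) / (1 + 0.894·0.102) = 0.9959/1.0911 = 0.9127.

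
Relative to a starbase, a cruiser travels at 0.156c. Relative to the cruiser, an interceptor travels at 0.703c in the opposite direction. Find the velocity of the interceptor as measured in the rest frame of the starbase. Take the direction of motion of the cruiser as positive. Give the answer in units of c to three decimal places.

With v = 0.156 and u' = -0.703 (in units of c),
u = (u' + v)/(1 + u'v/c²):
u = (-0.703 + 0.156) / (1 + (-0.703)·0.156) = -0.5470/0.8903 = -0.6144

-0.614c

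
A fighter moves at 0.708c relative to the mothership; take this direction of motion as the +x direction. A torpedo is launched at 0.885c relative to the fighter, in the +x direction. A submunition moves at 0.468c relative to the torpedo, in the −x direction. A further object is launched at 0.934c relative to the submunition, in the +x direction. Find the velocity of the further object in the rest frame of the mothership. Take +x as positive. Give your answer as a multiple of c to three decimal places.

Apply u = (u' + v)/(1 + u'v/c²) successively, working outward toward the mothership.
Start: velocity of the fighter relative to the mothership = 0.7080c.
Compose with the torpedo (u' = 0.885 in the fighter frame): u_1 = (0.885 + 0.708) / (1 + 0.885·0.708) = 1.5930/1.6266 = 0.9794.
Compose with the submunition (u' = -0.468 in the torpedo frame): u_2 = (-0.468 + 0.979) / (1 + (-0.468)·0.979) = 0.5114/0.5417 = 0.9440.
Compose with the further object (u' = 0.934 in the submunition frame): u_3 = (0.934 + 0.944) / (1 + 0.934·0.944) = 1.8780/1.8817 = 0.9980.

+0.998c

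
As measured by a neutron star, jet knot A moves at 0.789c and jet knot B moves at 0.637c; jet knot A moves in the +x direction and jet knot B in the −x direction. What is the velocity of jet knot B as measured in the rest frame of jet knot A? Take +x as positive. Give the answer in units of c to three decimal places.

β_A = 0.789, β_B = -0.637.
Transform to A's frame with the inverse velocity-addition law: u' = (u − v)/(1 − uv/c²), taking u = β_B and v = β_A.
u' = (-0.637 − 0.789) / (1 − (0.789)(-0.637)) = -1.4260/1.5026 = -0.9490.

-0.949c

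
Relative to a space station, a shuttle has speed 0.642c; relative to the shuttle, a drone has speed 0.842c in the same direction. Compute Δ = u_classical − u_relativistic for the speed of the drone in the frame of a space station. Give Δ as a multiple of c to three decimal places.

Δ = 0.521c

Galilean: u_cl = 0.842 + 0.642 = 1.4840.
Relativistic: u_rel = (0.842 + 0.642) / (1 + 0.842·0.642) = 1.4840/1.5406 = 0.9633.
Δ = 1.4840 − 0.9633 = 0.5207.
(The classical prediction exceeds c; the relativistic result does not.)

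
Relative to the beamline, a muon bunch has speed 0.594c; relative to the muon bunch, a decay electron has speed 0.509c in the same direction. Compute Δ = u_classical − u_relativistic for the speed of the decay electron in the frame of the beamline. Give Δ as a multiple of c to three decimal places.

Galilean: u_cl = 0.509 + 0.594 = 1.1030.
Relativistic: u_rel = (0.509 + 0.594) / (1 + 0.509·0.594) = 1.1030/1.3023 = 0.8469.
Δ = 1.1030 − 0.8469 = 0.2561.
(The classical prediction exceeds c; the relativistic result does not.)

Δ = 0.256c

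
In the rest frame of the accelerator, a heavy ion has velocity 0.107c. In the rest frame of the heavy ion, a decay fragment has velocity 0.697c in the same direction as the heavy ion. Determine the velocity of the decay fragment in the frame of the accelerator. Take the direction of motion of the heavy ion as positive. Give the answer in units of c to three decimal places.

With v = 0.107 and u' = 0.697 (in units of c),
u = (u' + v)/(1 + u'v/c²):
u = (0.697 + 0.107) / (1 + 0.697·0.107) = 0.8040/1.0746 = 0.7482
(Galilean addition would give +0.804c.)

0.748c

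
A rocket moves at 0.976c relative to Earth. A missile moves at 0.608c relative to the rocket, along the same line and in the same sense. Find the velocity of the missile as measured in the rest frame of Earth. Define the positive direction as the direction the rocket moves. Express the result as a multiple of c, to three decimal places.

0.994c

With v = 0.976 and u' = 0.608 (in units of c),
u = (u' + v)/(1 + u'v/c²):
u = (0.608 + 0.976) / (1 + 0.608·0.976) = 1.5840/1.5934 = 0.9941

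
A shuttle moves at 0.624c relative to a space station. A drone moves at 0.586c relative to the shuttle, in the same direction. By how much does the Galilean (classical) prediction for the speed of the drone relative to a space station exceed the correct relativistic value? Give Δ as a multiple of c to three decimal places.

Δ = 0.324c

Galilean: u_cl = 0.586 + 0.624 = 1.2100.
Relativistic: u_rel = (0.586 + 0.624) / (1 + 0.586·0.624) = 1.2100/1.3657 = 0.8860.
Δ = 1.2100 − 0.8860 = 0.3240.
(The classical prediction exceeds c; the relativistic result does not.)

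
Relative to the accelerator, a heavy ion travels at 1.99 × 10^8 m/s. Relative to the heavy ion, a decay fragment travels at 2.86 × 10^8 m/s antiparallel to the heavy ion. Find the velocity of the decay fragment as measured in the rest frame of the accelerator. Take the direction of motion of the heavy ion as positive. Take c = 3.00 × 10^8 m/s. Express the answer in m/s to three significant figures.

-2.37 × 10^8 m/s

In units of c (dividing by 3.00 × 10^8 m/s): v = 0.663, u' = -0.953.
u = (u' + v)/(1 + u'v/c²):
u = (-0.953 + 0.663) / (1 + (-0.953)·0.663) = -0.2900/0.3676 = -0.7889
Converting back: u = -0.7889 × 3.00 × 10^8 m/s.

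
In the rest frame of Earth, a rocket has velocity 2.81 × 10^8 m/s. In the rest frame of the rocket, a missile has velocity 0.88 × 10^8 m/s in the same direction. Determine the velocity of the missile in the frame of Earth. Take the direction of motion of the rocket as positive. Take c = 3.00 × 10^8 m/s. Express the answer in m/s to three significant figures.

2.89 × 10^8 m/s

In units of c (dividing by 3.00 × 10^8 m/s): v = 0.937, u' = 0.293.
u = (u' + v)/(1 + u'v/c²):
u = (0.293 + 0.937) / (1 + 0.293·0.937) = 1.2300/1.2748 = 0.9649
(Galilean addition would give +1.230c, exceeding c.)
Converting back: u = 0.9649 × 3.00 × 10^8 m/s.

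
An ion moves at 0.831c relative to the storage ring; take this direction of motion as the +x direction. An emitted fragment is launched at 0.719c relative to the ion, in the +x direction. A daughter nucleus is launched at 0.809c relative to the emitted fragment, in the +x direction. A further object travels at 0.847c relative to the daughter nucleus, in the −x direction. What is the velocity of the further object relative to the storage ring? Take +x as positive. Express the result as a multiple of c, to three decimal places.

Apply u = (u' + v)/(1 + u'v/c²) successively, working outward toward the storage ring.
Start: velocity of the ion relative to the storage ring = 0.8310c.
Compose with the emitted fragment (u' = 0.719 in the ion frame): u_1 = (0.719 + 0.831) / (1 + 0.719·0.831) = 1.5500/1.5975 = 0.9703.
Compose with the daughter nucleus (u' = 0.809 in the emitted fragment frame): u_2 = (0.809 + 0.970) / (1 + 0.809·0.970) = 1.7793/1.7850 = 0.9968.
Compose with the further object (u' = -0.847 in the daughter nucleus frame): u_3 = (-0.847 + 0.997) / (1 + (-0.847)·0.997) = 0.1498/0.1557 = 0.9623.

+0.962c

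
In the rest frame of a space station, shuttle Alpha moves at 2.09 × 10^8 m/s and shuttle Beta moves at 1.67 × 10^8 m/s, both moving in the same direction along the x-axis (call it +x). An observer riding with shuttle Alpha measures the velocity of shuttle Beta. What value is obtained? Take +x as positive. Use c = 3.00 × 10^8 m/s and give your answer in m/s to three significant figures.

-6.86 × 10^7 m/s

β_A = 0.697, β_B = 0.557 (dividing each by c = 3.00 × 10^8 m/s).
Transform to A's frame with the inverse velocity-addition law: u' = (u − v)/(1 − uv/c²), taking u = β_B and v = β_A.
u' = (0.557 − 0.697) / (1 − (0.697)(0.557)) = -0.1400/0.6122 = -0.2287.
u' = -0.2287 × 3.00 × 10^8 m/s.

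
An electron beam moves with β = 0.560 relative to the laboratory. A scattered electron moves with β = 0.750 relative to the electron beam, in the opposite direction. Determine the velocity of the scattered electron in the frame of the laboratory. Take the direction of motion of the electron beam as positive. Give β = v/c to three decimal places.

β = -0.328

With v = 0.560 and u' = -0.750 (in units of c),
u = (u' + v)/(1 + u'v/c²):
u = (-0.750 + 0.560) / (1 + (-0.750)·0.560) = -0.1900/0.5800 = -0.3276
(Galilean addition would give -0.190c.)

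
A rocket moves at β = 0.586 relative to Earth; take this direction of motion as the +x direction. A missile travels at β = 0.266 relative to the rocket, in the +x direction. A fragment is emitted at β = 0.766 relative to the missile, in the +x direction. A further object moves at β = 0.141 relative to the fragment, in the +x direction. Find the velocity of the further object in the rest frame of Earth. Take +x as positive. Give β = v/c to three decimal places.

β = 0.970

Apply u = (u' + v)/(1 + u'v/c²) successively, working outward toward Earth.
Start: velocity of the rocket relative to Earth = 0.5860c.
Compose with the missile (u' = 0.266 in the rocket frame): u_1 = (0.266 + 0.586) / (1 + 0.266·0.586) = 0.8520/1.1559 = 0.7371.
Compose with the fragment (u' = 0.766 in the missile frame): u_2 = (0.766 + 0.737) / (1 + 0.766·0.737) = 1.5031/1.5646 = 0.9607.
Compose with the further object (u' = 0.141 in the fragment frame): u_3 = (0.141 + 0.961) / (1 + 0.141·0.961) = 1.1017/1.1355 = 0.9703.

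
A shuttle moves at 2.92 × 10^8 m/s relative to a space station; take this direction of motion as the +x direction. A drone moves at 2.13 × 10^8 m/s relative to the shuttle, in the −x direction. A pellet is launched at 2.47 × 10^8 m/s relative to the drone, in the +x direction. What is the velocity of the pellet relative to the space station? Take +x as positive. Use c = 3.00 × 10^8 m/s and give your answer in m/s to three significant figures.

+2.95 × 10^8 m/s

Apply u = (u' + v)/(1 + u'v/c²) successively, working outward toward the space station.
(Dividing each given speed by c = 3.00 × 10^8 m/s to work in units of c.)
Start: velocity of the shuttle relative to the space station = 0.9733c.
Compose with the drone (u' = -0.710 in the shuttle frame): u_1 = (-0.710 + 0.973) / (1 + (-0.710)·0.973) = 0.2633/0.3089 = 0.8524.
Compose with the pellet (u' = 0.823 in the drone frame): u_2 = (0.823 + 0.852) / (1 + 0.823·0.852) = 1.6757/1.7018 = 0.9847.
So u = 0.9847 × 3.00 × 10^8 m/s.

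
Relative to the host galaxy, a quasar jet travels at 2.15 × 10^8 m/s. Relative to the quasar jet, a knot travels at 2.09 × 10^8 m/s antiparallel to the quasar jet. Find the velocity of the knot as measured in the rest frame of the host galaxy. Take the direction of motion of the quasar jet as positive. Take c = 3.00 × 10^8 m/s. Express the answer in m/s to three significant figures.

+1.20 × 10^7 m/s

In units of c (dividing by 3.00 × 10^8 m/s): v = 0.717, u' = -0.697.
u = (u' + v)/(1 + u'v/c²):
u = (-0.697 + 0.717) / (1 + (-0.697)·0.717) = 0.0200/0.5007 = 0.0399
Converting back: u = 0.0399 × 3.00 × 10^8 m/s.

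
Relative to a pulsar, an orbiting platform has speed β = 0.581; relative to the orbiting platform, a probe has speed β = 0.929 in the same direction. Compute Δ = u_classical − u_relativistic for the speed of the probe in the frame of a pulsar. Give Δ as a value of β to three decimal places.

Galilean: u_cl = 0.929 + 0.581 = 1.5100.
Relativistic: u_rel = (0.929 + 0.581) / (1 + 0.929·0.581) = 1.5100/1.5397 = 0.9807.
Δ = 1.5100 − 0.9807 = 0.5293.
(The classical prediction exceeds c; the relativistic result does not.)

Δ = 0.529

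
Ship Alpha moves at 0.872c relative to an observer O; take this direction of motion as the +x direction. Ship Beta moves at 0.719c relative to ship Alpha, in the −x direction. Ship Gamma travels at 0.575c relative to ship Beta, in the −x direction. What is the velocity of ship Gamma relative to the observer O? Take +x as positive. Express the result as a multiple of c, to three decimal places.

Apply u = (u' + v)/(1 + u'v/c²) successively, working outward toward the observer O.
Start: velocity of ship Alpha relative to the observer O = 0.8720c.
Compose with ship Beta (u' = -0.719 in ship Alpha frame): u_1 = (-0.719 + 0.872) / (1 + (-0.719)·0.872) = 0.1530/0.3730 = 0.4102.
Compose with ship Gamma (u' = -0.575 in ship Beta frame): u_2 = (-0.575 + 0.410) / (1 + (-0.575)·0.410) = -0.1648/0.7642 = -0.2157.

-0.216c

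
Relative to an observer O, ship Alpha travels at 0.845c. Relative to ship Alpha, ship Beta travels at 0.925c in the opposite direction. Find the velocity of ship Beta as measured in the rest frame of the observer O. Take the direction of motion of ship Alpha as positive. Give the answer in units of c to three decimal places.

With v = 0.845 and u' = -0.925 (in units of c),
u = (u' + v)/(1 + u'v/c²):
u = (-0.925 + 0.845) / (1 + (-0.925)·0.845) = -0.0800/0.2184 = -0.3663

-0.366c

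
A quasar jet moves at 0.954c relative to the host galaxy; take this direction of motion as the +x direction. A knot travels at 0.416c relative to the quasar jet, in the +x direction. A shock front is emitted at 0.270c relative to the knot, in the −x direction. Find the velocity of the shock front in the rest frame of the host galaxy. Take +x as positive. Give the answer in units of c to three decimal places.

Apply u = (u' + v)/(1 + u'v/c²) successively, working outward toward the host galaxy.
Start: velocity of the quasar jet relative to the host galaxy = 0.9540c.
Compose with the knot (u' = 0.416 in the quasar jet frame): u_1 = (0.416 + 0.954) / (1 + 0.416·0.954) = 1.3700/1.3969 = 0.9808.
Compose with the shock front (u' = -0.270 in the knot frame): u_2 = (-0.270 + 0.981) / (1 + (-0.270)·0.981) = 0.7108/0.7352 = 0.9668.

+0.967c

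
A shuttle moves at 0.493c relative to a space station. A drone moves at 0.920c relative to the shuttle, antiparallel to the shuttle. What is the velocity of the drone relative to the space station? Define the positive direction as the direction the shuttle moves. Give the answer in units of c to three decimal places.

With v = 0.493 and u' = -0.920 (in units of c),
u = (u' + v)/(1 + u'v/c²):
u = (-0.920 + 0.493) / (1 + (-0.920)·0.493) = -0.4270/0.5464 = -0.7814

-0.781c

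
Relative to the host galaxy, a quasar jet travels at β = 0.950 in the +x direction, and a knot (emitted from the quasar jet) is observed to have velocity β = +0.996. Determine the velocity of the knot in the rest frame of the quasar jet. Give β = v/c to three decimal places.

β = +0.855

Invert the composition law: u' = (u − v)/(1 − uv/c²).
u' = (0.996 − 0.950) / (1 − (0.996)(0.950)) = 0.0460/0.0538 = 0.8550.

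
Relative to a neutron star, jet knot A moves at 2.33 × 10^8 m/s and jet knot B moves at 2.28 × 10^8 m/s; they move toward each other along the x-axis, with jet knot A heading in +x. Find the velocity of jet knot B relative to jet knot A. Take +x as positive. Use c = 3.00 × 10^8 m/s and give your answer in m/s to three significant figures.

-2.90 × 10^8 m/s

β_A = 0.777, β_B = -0.760 (dividing each by c = 3.00 × 10^8 m/s).
Transform to A's frame with the inverse velocity-addition law: u' = (u − v)/(1 − uv/c²), taking u = β_B and v = β_A.
u' = (-0.760 − 0.777) / (1 − (0.777)(-0.760)) = -1.5367/1.5903 = -0.9663.
u' = -0.9663 × 3.00 × 10^8 m/s.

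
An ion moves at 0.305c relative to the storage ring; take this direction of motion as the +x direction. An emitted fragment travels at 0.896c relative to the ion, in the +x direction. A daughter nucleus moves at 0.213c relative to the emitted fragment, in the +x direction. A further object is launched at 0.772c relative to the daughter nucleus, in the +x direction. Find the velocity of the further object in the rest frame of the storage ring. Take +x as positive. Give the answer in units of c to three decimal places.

0.995c

Apply u = (u' + v)/(1 + u'v/c²) successively, working outward toward the storage ring.
Start: velocity of the ion relative to the storage ring = 0.3050c.
Compose with the emitted fragment (u' = 0.896 in the ion frame): u_1 = (0.896 + 0.305) / (1 + 0.896·0.305) = 1.2010/1.2733 = 0.9432.
Compose with the daughter nucleus (u' = 0.213 in the emitted fragment frame): u_2 = (0.213 + 0.943) / (1 + 0.213·0.943) = 1.1562/1.2009 = 0.9628.
Compose with the further object (u' = 0.772 in the daughter nucleus frame): u_3 = (0.772 + 0.963) / (1 + 0.772·0.963) = 1.7348/1.7433 = 0.9951.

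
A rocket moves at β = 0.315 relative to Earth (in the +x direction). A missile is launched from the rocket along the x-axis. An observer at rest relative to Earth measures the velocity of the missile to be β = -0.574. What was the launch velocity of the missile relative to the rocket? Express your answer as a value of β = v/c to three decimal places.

Invert the composition law: u' = (u − v)/(1 − uv/c²).
u' = (-0.574 − 0.315) / (1 − (-0.574)(0.315)) = -0.8890/1.1808 = -0.7529.

β = -0.753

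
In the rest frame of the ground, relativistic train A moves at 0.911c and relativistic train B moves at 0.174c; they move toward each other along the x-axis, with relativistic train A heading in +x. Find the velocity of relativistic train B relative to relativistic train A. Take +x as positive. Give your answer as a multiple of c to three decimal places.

-0.937c

β_A = 0.911, β_B = -0.174.
Transform to A's frame with the inverse velocity-addition law: u' = (u − v)/(1 − uv/c²), taking u = β_B and v = β_A.
u' = (-0.174 − 0.911) / (1 − (0.911)(-0.174)) = -1.0850/1.1585 = -0.9365.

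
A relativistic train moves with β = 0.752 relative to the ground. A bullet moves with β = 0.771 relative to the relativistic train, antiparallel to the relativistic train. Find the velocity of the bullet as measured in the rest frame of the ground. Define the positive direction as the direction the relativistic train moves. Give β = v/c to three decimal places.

With v = 0.752 and u' = -0.771 (in units of c),
u = (u' + v)/(1 + u'v/c²):
u = (-0.771 + 0.752) / (1 + (-0.771)·0.752) = -0.0190/0.4202 = -0.0452

β = -0.045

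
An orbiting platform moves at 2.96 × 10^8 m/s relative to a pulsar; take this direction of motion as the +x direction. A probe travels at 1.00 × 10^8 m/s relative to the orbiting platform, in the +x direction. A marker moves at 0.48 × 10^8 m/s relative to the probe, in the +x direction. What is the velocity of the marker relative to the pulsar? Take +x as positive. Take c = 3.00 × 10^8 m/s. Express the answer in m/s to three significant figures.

2.99 × 10^8 m/s

Apply u = (u' + v)/(1 + u'v/c²) successively, working outward toward the pulsar.
(Dividing each given speed by c = 3.00 × 10^8 m/s to work in units of c.)
Start: velocity of the orbiting platform relative to the pulsar = 0.9867c.
Compose with the probe (u' = 0.333 in the orbiting platform frame): u_1 = (0.333 + 0.987) / (1 + 0.333·0.987) = 1.3200/1.3289 = 0.9933.
Compose with the marker (u' = 0.160 in the probe frame): u_2 = (0.160 + 0.993) / (1 + 0.160·0.993) = 1.1533/1.1589 = 0.9952.
So u = 0.9952 × 3.00 × 10^8 m/s.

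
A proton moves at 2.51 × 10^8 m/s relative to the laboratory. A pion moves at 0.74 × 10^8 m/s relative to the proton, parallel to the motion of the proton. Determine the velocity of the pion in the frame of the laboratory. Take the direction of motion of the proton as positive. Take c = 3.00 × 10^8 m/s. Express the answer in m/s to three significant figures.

2.69 × 10^8 m/s

In units of c (dividing by 3.00 × 10^8 m/s): v = 0.837, u' = 0.247.
u = (u' + v)/(1 + u'v/c²):
u = (0.247 + 0.837) / (1 + 0.247·0.837) = 1.0833/1.2064 = 0.8980
(Galilean addition would give +1.083c, exceeding c.)
Converting back: u = 0.8980 × 3.00 × 10^8 m/s.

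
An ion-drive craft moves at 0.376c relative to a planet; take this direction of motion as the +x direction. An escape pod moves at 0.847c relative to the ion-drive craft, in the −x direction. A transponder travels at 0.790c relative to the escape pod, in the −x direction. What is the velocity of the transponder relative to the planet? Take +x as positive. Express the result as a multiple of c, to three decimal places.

-0.958c

Apply u = (u' + v)/(1 + u'v/c²) successively, working outward toward the planet.
Start: velocity of the ion-drive craft relative to the planet = 0.3760c.
Compose with the escape pod (u' = -0.847 in the ion-drive craft frame): u_1 = (-0.847 + 0.376) / (1 + (-0.847)·0.376) = -0.4710/0.6815 = -0.6911.
Compose with the transponder (u' = -0.790 in the escape pod frame): u_2 = (-0.790 + (-0.691)) / (1 + (-0.790)·(-0.691)) = -1.4811/1.5460 = -0.9580.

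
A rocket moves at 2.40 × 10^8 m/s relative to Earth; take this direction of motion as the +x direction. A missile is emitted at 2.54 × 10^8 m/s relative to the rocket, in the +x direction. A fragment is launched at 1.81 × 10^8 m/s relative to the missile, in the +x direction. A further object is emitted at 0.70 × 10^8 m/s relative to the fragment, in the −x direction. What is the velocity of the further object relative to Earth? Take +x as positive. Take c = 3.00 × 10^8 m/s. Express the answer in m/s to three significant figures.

Apply u = (u' + v)/(1 + u'v/c²) successively, working outward toward Earth.
(Dividing each given speed by c = 3.00 × 10^8 m/s to work in units of c.)
Start: velocity of the rocket relative to Earth = 0.8000c.
Compose with the missile (u' = 0.847 in the rocket frame): u_1 = (0.847 + 0.800) / (1 + 0.847·0.800) = 1.6467/1.6773 = 0.9817.
Compose with the fragment (u' = 0.603 in the missile frame): u_2 = (0.603 + 0.982) / (1 + 0.603·0.982) = 1.5851/1.5923 = 0.9954.
Compose with the further object (u' = -0.233 in the fragment frame): u_3 = (-0.233 + 0.995) / (1 + (-0.233)·0.995) = 0.7621/0.7677 = 0.9927.
So u = 0.9927 × 3.00 × 10^8 m/s.

+2.98 × 10^8 m/s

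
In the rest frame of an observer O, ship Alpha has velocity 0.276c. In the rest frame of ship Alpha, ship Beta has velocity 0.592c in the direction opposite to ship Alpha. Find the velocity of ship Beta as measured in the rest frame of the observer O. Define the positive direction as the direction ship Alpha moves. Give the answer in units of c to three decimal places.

-0.378c

With v = 0.276 and u' = -0.592 (in units of c),
u = (u' + v)/(1 + u'v/c²):
u = (-0.592 + 0.276) / (1 + (-0.592)·0.276) = -0.3160/0.8366 = -0.3777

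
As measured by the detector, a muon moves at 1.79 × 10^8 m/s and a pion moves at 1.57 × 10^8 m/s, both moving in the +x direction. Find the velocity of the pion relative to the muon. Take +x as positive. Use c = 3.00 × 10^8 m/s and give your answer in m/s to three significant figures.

-3.20 × 10^7 m/s

β_A = 0.597, β_B = 0.523 (dividing each by c = 3.00 × 10^8 m/s).
Transform to A's frame with the inverse velocity-addition law: u' = (u − v)/(1 − uv/c²), taking u = β_B and v = β_A.
u' = (0.523 − 0.597) / (1 − (0.597)(0.523)) = -0.0733/0.6877 = -0.1066.
u' = -0.1066 × 3.00 × 10^8 m/s.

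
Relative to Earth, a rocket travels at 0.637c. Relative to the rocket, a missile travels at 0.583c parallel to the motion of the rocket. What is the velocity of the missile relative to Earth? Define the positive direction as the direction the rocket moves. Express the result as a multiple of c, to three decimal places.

0.890c

With v = 0.637 and u' = 0.583 (in units of c),
u = (u' + v)/(1 + u'v/c²):
u = (0.583 + 0.637) / (1 + 0.583·0.637) = 1.2200/1.3714 = 0.8896
(Galilean addition would give +1.220c, exceeding c.)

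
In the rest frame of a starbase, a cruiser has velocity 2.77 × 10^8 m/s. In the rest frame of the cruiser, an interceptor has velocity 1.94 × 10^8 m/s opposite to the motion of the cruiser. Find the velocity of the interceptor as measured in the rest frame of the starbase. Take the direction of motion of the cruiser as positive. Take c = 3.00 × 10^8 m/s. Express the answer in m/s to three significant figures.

In units of c (dividing by 3.00 × 10^8 m/s): v = 0.923, u' = -0.647.
u = (u' + v)/(1 + u'v/c²):
u = (-0.647 + 0.923) / (1 + (-0.647)·0.923) = 0.2767/0.4029 = 0.6867
Converting back: u = 0.6867 × 3.00 × 10^8 m/s.

+2.06 × 10^8 m/s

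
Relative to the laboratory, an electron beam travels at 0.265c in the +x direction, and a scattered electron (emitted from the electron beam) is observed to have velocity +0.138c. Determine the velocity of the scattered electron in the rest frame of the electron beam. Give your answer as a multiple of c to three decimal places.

Invert the composition law: u' = (u − v)/(1 − uv/c²).
u' = (0.138 − 0.265) / (1 − (0.138)(0.265)) = -0.1270/0.9634 = -0.1318.

-0.132c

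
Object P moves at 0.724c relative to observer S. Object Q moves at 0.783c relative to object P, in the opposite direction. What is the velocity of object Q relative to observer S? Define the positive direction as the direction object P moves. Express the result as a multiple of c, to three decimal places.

-0.136c

With v = 0.724 and u' = -0.783 (in units of c),
u = (u' + v)/(1 + u'v/c²):
u = (-0.783 + 0.724) / (1 + (-0.783)·0.724) = -0.0590/0.4331 = -0.1362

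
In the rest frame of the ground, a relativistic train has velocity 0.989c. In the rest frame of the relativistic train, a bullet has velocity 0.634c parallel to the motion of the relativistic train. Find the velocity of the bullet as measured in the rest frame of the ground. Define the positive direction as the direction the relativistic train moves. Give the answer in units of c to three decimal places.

0.998c

With v = 0.989 and u' = 0.634 (in units of c),
u = (u' + v)/(1 + u'v/c²):
u = (0.634 + 0.989) / (1 + 0.634·0.989) = 1.6230/1.6270 = 0.9975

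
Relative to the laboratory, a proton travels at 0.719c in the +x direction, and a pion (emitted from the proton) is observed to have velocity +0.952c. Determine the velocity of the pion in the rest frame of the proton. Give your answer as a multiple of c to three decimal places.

Invert the composition law: u' = (u − v)/(1 − uv/c²).
u' = (0.952 − 0.719) / (1 − (0.952)(0.719)) = 0.2330/0.3155 = 0.7385.

+0.738c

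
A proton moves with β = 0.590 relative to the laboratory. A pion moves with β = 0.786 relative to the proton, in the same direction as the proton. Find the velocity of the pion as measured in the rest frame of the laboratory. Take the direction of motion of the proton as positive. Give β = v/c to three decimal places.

β = 0.940

With v = 0.590 and u' = 0.786 (in units of c),
u = (u' + v)/(1 + u'v/c²):
u = (0.786 + 0.590) / (1 + 0.786·0.590) = 1.3760/1.4637 = 0.9401
(Galilean addition would give +1.376c, exceeding c.)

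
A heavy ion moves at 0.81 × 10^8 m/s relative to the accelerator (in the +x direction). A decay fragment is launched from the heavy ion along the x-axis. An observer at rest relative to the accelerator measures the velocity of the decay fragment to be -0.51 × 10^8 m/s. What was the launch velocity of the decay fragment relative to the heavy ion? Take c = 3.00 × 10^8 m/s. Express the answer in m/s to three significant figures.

-1.26 × 10^8 m/s

v = 0.270c, u = -0.170c.
Invert the composition law: u' = (u − v)/(1 − uv/c²).
u' = (-0.170 − 0.270) / (1 − (-0.170)(0.270)) = -0.4400/1.0459 = -0.4207.
u' = -0.4207 × 3.00 × 10^8 m/s.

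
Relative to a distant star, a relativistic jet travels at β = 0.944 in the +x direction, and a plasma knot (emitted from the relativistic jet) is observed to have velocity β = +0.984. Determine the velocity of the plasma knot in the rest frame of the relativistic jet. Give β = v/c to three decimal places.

Invert the composition law: u' = (u − v)/(1 − uv/c²).
u' = (0.984 − 0.944) / (1 − (0.984)(0.944)) = 0.0400/0.0711 = 0.5626.

β = +0.563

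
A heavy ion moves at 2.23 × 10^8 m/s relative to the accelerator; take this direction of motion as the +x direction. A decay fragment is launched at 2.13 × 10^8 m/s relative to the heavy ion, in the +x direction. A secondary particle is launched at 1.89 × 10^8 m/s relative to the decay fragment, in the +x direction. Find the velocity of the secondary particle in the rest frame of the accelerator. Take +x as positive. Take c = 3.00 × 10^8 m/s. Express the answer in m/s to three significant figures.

Apply u = (u' + v)/(1 + u'v/c²) successively, working outward toward the accelerator.
(Dividing each given speed by c = 3.00 × 10^8 m/s to work in units of c.)
Start: velocity of the heavy ion relative to the accelerator = 0.7433c.
Compose with the decay fragment (u' = 0.710 in the heavy ion frame): u_1 = (0.710 + 0.743) / (1 + 0.710·0.743) = 1.4533/1.5278 = 0.9513.
Compose with the secondary particle (u' = 0.630 in the decay fragment frame): u_2 = (0.630 + 0.951) / (1 + 0.630·0.951) = 1.5813/1.5993 = 0.9887.
So u = 0.9887 × 3.00 × 10^8 m/s.

2.97 × 10^8 m/s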